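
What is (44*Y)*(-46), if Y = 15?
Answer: -30360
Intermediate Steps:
(44*Y)*(-46) = (44*15)*(-46) = 660*(-46) = -30360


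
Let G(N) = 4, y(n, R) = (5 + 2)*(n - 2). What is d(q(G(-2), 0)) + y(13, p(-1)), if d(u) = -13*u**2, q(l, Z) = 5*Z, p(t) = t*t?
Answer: 77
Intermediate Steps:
p(t) = t**2
y(n, R) = -14 + 7*n (y(n, R) = 7*(-2 + n) = -14 + 7*n)
d(q(G(-2), 0)) + y(13, p(-1)) = -13*(5*0)**2 + (-14 + 7*13) = -13*0**2 + (-14 + 91) = -13*0 + 77 = 0 + 77 = 77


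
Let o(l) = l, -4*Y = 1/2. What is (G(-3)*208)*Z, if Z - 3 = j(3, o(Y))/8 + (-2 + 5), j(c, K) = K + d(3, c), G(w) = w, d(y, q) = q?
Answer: -15873/4 ≈ -3968.3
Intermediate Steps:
Y = -1/8 (Y = -1/4/2 = -1/4*1/2 = -1/8 ≈ -0.12500)
j(c, K) = K + c
Z = 407/64 (Z = 3 + ((-1/8 + 3)/8 + (-2 + 5)) = 3 + ((1/8)*(23/8) + 3) = 3 + (23/64 + 3) = 3 + 215/64 = 407/64 ≈ 6.3594)
(G(-3)*208)*Z = -3*208*(407/64) = -624*407/64 = -15873/4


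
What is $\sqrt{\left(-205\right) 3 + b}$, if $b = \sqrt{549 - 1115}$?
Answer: $\sqrt{-615 + i \sqrt{566}} \approx 0.4796 + 24.804 i$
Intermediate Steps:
$b = i \sqrt{566}$ ($b = \sqrt{-566} = i \sqrt{566} \approx 23.791 i$)
$\sqrt{\left(-205\right) 3 + b} = \sqrt{\left(-205\right) 3 + i \sqrt{566}} = \sqrt{-615 + i \sqrt{566}}$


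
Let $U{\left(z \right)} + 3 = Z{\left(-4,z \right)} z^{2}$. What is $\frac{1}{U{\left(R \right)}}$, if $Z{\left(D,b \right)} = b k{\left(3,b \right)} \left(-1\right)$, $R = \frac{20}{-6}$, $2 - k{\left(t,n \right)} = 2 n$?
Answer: $\frac{81}{25757} \approx 0.0031448$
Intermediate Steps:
$k{\left(t,n \right)} = 2 - 2 n$
$R = - \frac{10}{3}$ ($R = 20 \left(- \frac{1}{6}\right) = - \frac{10}{3} \approx -3.3333$)
$Z{\left(D,b \right)} = - b \left(2 - 2 b\right)$ ($Z{\left(D,b \right)} = b \left(2 - 2 b\right) \left(-1\right) = - b \left(2 - 2 b\right)$)
$U{\left(z \right)} = -3 + 2 z^{3} \left(-1 + z\right)$ ($U{\left(z \right)} = -3 + 2 z \left(-1 + z\right) z^{2} = -3 + 2 z^{3} \left(-1 + z\right)$)
$\frac{1}{U{\left(R \right)}} = \frac{1}{-3 + 2 \left(- \frac{10}{3}\right)^{3} \left(-1 - \frac{10}{3}\right)} = \frac{1}{-3 + 2 \left(- \frac{1000}{27}\right) \left(- \frac{13}{3}\right)} = \frac{1}{-3 + \frac{26000}{81}} = \frac{1}{\frac{25757}{81}} = \frac{81}{25757}$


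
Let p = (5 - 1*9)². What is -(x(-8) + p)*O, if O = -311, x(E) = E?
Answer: 2488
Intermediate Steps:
p = 16 (p = (5 - 9)² = (-4)² = 16)
-(x(-8) + p)*O = -(-8 + 16)*(-311) = -8*(-311) = -1*(-2488) = 2488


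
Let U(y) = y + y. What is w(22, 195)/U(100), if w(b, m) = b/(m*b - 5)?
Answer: 11/428500 ≈ 2.5671e-5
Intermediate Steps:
U(y) = 2*y
w(b, m) = b/(-5 + b*m) (w(b, m) = b/(b*m - 5) = b/(-5 + b*m))
w(22, 195)/U(100) = (22/(-5 + 22*195))/((2*100)) = (22/(-5 + 4290))/200 = (22/4285)*(1/200) = 11/428500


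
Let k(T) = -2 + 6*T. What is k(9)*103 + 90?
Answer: 5446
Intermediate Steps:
k(9)*103 + 90 = (-2 + 6*9)*103 + 90 = (-2 + 54)*103 + 90 = 52*103 + 90 = 5356 + 90 = 5446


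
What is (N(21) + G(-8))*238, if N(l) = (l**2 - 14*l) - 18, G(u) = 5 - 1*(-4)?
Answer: 32844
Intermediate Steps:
G(u) = 9 (G(u) = 5 + 4 = 9)
N(l) = -18 + l**2 - 14*l
(N(21) + G(-8))*238 = ((-18 + 21**2 - 14*21) + 9)*238 = ((-18 + 441 - 294) + 9)*238 = (129 + 9)*238 = 138*238 = 32844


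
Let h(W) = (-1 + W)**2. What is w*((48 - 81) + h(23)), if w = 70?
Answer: 31570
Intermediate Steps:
w*((48 - 81) + h(23)) = 70*((48 - 81) + (-1 + 23)**2) = 70*(-33 + 22**2) = 70*(-33 + 484) = 70*451 = 31570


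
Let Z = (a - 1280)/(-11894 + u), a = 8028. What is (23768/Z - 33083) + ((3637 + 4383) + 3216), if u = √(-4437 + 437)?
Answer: -107530037/1687 + 118840*I*√10/1687 ≈ -63740.0 + 222.77*I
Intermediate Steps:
u = 20*I*√10 (u = √(-4000) = 20*I*√10 ≈ 63.246*I)
Z = 6748/(-11894 + 20*I*√10) (Z = (8028 - 1280)/(-11894 + 20*I*√10) = 6748/(-11894 + 20*I*√10) ≈ -0.56733 - 0.0030167*I)
(23768/Z - 33083) + ((3637 + 4383) + 3216) = (23768/(-20065178/35367809 - 33740*I*√10/35367809) - 33083) + ((3637 + 4383) + 3216) = (-33083 + 23768/(-20065178/35367809 - 33740*I*√10/35367809)) + (8020 + 3216) = (-33083 + 23768/(-20065178/35367809 - 33740*I*√10/35367809)) + 11236 = -21847 + 23768/(-20065178/35367809 - 33740*I*√10/35367809)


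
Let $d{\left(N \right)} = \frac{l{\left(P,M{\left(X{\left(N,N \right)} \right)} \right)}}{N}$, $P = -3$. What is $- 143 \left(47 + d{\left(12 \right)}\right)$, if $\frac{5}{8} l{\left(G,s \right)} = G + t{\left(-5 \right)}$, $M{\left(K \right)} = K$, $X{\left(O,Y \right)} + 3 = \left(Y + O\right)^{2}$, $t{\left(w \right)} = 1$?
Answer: $- \frac{100243}{15} \approx -6682.9$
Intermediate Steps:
$X{\left(O,Y \right)} = -3 + \left(O + Y\right)^{2}$ ($X{\left(O,Y \right)} = -3 + \left(Y + O\right)^{2} = -3 + \left(O + Y\right)^{2}$)
$l{\left(G,s \right)} = \frac{8}{5} + \frac{8 G}{5}$ ($l{\left(G,s \right)} = \frac{8 \left(G + 1\right)}{5} = \frac{8 \left(1 + G\right)}{5} = \frac{8}{5} + \frac{8 G}{5}$)
$d{\left(N \right)} = - \frac{16}{5 N}$ ($d{\left(N \right)} = \frac{\frac{8}{5} + \frac{8}{5} \left(-3\right)}{N} = \frac{\frac{8}{5} - \frac{24}{5}}{N} = - \frac{16}{5 N}$)
$- 143 \left(47 + d{\left(12 \right)}\right) = - 143 \left(47 - \frac{16}{5 \cdot 12}\right) = - 143 \left(47 - \frac{4}{15}\right) = \left(-143\right) \frac{701}{15} = - \frac{100243}{15}$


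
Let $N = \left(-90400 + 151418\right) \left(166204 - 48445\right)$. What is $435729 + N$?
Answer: $7185854391$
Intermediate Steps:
$N = 7185418662$ ($N = 61018 \cdot 117759 = 7185418662$)
$435729 + N = 435729 + 7185418662 = 7185854391$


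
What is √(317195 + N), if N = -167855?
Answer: 2*√37335 ≈ 386.45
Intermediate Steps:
√(317195 + N) = √(317195 - 167855) = √149340 = 2*√37335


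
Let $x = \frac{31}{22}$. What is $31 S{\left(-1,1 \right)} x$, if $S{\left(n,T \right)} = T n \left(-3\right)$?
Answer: $\frac{2883}{22} \approx 131.05$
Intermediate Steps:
$x = \frac{31}{22}$ ($x = 31 \cdot \frac{1}{22} = \frac{31}{22} \approx 1.4091$)
$S{\left(n,T \right)} = - 3 T n$
$31 S{\left(-1,1 \right)} x = 31 \left(\left(-3\right) 1 \left(-1\right)\right) \frac{31}{22} = 31 \cdot 3 \cdot \frac{31}{22} = 93 \cdot \frac{31}{22} = \frac{2883}{22}$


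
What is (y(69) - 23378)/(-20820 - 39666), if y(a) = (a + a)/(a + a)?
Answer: 23377/60486 ≈ 0.38649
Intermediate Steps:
y(a) = 1 (y(a) = (2*a)/((2*a)) = (2*a)*(1/(2*a)) = 1)
(y(69) - 23378)/(-20820 - 39666) = (1 - 23378)/(-20820 - 39666) = -23377/(-60486) = -23377*(-1/60486) = 23377/60486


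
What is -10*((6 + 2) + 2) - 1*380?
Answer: -480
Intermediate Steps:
-10*((6 + 2) + 2) - 1*380 = -10*(8 + 2) - 380 = -10*10 - 380 = -100 - 380 = -480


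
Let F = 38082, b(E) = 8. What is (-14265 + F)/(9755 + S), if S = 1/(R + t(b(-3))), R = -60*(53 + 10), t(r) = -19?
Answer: 90480783/37059244 ≈ 2.4415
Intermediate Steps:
R = -3780 (R = -60*63 = -3780)
S = -1/3799 (S = 1/(-3780 - 19) = 1/(-3799) = -1/3799 ≈ -0.00026323)
(-14265 + F)/(9755 + S) = (-14265 + 38082)/(9755 - 1/3799) = 23817/(37059244/3799) = 23817*(3799/37059244) = 90480783/37059244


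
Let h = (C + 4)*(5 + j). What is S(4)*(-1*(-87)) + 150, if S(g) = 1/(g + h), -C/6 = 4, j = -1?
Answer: 11313/76 ≈ 148.86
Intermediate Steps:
C = -24 (C = -6*4 = -24)
h = -80 (h = (-24 + 4)*(5 - 1) = -20*4 = -80)
S(g) = 1/(-80 + g) (S(g) = 1/(g - 80) = 1/(-80 + g))
S(4)*(-1*(-87)) + 150 = (-1*(-87))/(-80 + 4) + 150 = 87/(-76) + 150 = -1/76*87 + 150 = -87/76 + 150 = 11313/76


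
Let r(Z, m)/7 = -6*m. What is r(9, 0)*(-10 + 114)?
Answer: 0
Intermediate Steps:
r(Z, m) = -42*m (r(Z, m) = 7*(-6*m) = -42*m)
r(9, 0)*(-10 + 114) = (-42*0)*(-10 + 114) = 0*104 = 0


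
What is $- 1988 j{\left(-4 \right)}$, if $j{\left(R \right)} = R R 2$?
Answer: $-63616$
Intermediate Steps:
$j{\left(R \right)} = 2 R^{2}$ ($j{\left(R \right)} = R^{2} \cdot 2 = 2 R^{2}$)
$- 1988 j{\left(-4 \right)} = - 1988 \cdot 2 \left(-4\right)^{2} = - 1988 \cdot 2 \cdot 16 = \left(-1988\right) 32 = -63616$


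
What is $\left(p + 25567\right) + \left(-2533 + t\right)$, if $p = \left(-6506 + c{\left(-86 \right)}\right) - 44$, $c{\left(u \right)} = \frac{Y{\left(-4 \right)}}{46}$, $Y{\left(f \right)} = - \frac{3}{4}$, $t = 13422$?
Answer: $\frac{5502701}{184} \approx 29906.0$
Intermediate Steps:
$Y{\left(f \right)} = - \frac{3}{4}$ ($Y{\left(f \right)} = \left(-3\right) \frac{1}{4} = - \frac{3}{4}$)
$c{\left(u \right)} = - \frac{3}{184}$ ($c{\left(u \right)} = - \frac{3}{4 \cdot 46} = \left(- \frac{3}{4}\right) \frac{1}{46} = - \frac{3}{184}$)
$p = - \frac{1205203}{184}$ ($p = \left(-6506 - \frac{3}{184}\right) - 44 = - \frac{1197107}{184} - 44 = - \frac{1205203}{184} \approx -6550.0$)
$\left(p + 25567\right) + \left(-2533 + t\right) = \left(- \frac{1205203}{184} + 25567\right) + \left(-2533 + 13422\right) = \frac{3499125}{184} + 10889 = \frac{5502701}{184}$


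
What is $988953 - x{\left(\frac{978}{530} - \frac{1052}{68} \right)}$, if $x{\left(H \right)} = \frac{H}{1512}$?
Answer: $\frac{3368156379031}{3405780} \approx 9.8895 \cdot 10^{5}$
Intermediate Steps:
$x{\left(H \right)} = \frac{H}{1512}$ ($x{\left(H \right)} = H \frac{1}{1512} = \frac{H}{1512}$)
$988953 - x{\left(\frac{978}{530} - \frac{1052}{68} \right)} = 988953 - \frac{\frac{978}{530} - \frac{1052}{68}}{1512} = 988953 - \frac{978 \cdot \frac{1}{530} - \frac{263}{17}}{1512} = 988953 - \frac{\frac{489}{265} - \frac{263}{17}}{1512} = 988953 - \frac{1}{1512} \left(- \frac{61382}{4505}\right) = 988953 - - \frac{30691}{3405780} = 988953 + \frac{30691}{3405780} = \frac{3368156379031}{3405780}$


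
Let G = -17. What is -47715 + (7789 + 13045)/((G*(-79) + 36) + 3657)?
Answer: -120135953/2518 ≈ -47711.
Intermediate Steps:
-47715 + (7789 + 13045)/((G*(-79) + 36) + 3657) = -47715 + (7789 + 13045)/((-17*(-79) + 36) + 3657) = -47715 + 20834/((1343 + 36) + 3657) = -47715 + 20834/(1379 + 3657) = -47715 + 20834/5036 = -47715 + 20834*(1/5036) = -47715 + 10417/2518 = -120135953/2518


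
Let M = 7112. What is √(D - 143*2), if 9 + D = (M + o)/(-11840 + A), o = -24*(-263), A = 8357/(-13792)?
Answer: I*√7897510694914897551/163305637 ≈ 17.209*I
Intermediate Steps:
A = -8357/13792 (A = 8357*(-1/13792) = -8357/13792 ≈ -0.60593)
o = 6312
D = -1654894541/163305637 (D = -9 + (7112 + 6312)/(-11840 - 8357/13792) = -9 + 13424/(-163305637/13792) = -9 + 13424*(-13792/163305637) = -9 - 185143808/163305637 = -1654894541/163305637 ≈ -10.134)
√(D - 143*2) = √(-1654894541/163305637 - 143*2) = √(-1654894541/163305637 - 286) = √(-48360306723/163305637) = I*√7897510694914897551/163305637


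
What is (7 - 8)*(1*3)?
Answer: -3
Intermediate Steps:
(7 - 8)*(1*3) = -1*3 = -3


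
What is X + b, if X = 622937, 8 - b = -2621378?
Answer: 3244323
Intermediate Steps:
b = 2621386 (b = 8 - 1*(-2621378) = 8 + 2621378 = 2621386)
X + b = 622937 + 2621386 = 3244323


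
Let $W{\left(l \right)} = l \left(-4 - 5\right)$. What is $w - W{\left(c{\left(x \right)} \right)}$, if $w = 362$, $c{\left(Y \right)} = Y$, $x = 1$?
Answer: $371$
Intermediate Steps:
$W{\left(l \right)} = - 9 l$ ($W{\left(l \right)} = l \left(-9\right) = - 9 l$)
$w - W{\left(c{\left(x \right)} \right)} = 362 - \left(-9\right) 1 = 362 - -9 = 362 + 9 = 371$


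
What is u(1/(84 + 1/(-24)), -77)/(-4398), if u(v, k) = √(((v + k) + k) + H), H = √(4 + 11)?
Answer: -I*√(625226290 - 4060225*√15)/8861970 ≈ -0.0027858*I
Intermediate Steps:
H = √15 ≈ 3.8730
u(v, k) = √(v + √15 + 2*k) (u(v, k) = √(((v + k) + k) + √15) = √(((k + v) + k) + √15) = √((v + 2*k) + √15) = √(v + √15 + 2*k))
u(1/(84 + 1/(-24)), -77)/(-4398) = √(1/(84 + 1/(-24)) + √15 + 2*(-77))/(-4398) = √(1/(84 - 1/24) + √15 - 154)*(-1/4398) = √(1/(2015/24) + √15 - 154)*(-1/4398) = √(24/2015 + √15 - 154)*(-1/4398) = √(-310286/2015 + √15)*(-1/4398) = -√(-310286/2015 + √15)/4398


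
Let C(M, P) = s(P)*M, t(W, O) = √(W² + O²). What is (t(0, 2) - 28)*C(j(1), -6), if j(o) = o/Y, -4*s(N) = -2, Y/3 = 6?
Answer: -13/18 ≈ -0.72222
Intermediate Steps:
Y = 18 (Y = 3*6 = 18)
s(N) = ½ (s(N) = -¼*(-2) = ½)
j(o) = o/18
t(W, O) = √(O² + W²)
C(M, P) = M/2
(t(0, 2) - 28)*C(j(1), -6) = (√(2² + 0²) - 28)*(((1/18)*1)/2) = (√(4 + 0) - 28)*((½)*(1/18)) = (√4 - 28)*(1/36) = (2 - 28)*(1/36) = -26*1/36 = -13/18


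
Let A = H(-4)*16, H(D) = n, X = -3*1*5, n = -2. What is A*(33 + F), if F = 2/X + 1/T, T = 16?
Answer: -15806/15 ≈ -1053.7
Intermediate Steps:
X = -15 (X = -3*5 = -15)
H(D) = -2
F = -17/240 (F = 2/(-15) + 1/16 = 2*(-1/15) + 1*(1/16) = -2/15 + 1/16 = -17/240 ≈ -0.070833)
A = -32 (A = -2*16 = -32)
A*(33 + F) = -32*(33 - 17/240) = -32*7903/240 = -15806/15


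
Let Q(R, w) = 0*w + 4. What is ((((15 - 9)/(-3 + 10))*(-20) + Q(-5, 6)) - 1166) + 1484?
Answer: 2134/7 ≈ 304.86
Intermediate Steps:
Q(R, w) = 4 (Q(R, w) = 0 + 4 = 4)
((((15 - 9)/(-3 + 10))*(-20) + Q(-5, 6)) - 1166) + 1484 = ((((15 - 9)/(-3 + 10))*(-20) + 4) - 1166) + 1484 = (((6/7)*(-20) + 4) - 1166) + 1484 = ((-120/7 + 4) - 1166) + 1484 = (-92/7 - 1166) + 1484 = -8254/7 + 1484 = 2134/7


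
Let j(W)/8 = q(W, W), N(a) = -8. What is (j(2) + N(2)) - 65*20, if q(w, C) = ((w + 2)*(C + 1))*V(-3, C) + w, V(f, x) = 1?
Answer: -1196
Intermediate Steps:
q(w, C) = w + (1 + C)*(2 + w) (q(w, C) = ((w + 2)*(C + 1))*1 + w = ((2 + w)*(1 + C))*1 + w = ((1 + C)*(2 + w))*1 + w = (1 + C)*(2 + w) + w = w + (1 + C)*(2 + w))
j(W) = 16 + 8*W² + 32*W (j(W) = 8*(2 + 2*W + 2*W + W*W) = 8*(2 + 2*W + 2*W + W²) = 8*(2 + W² + 4*W) = 16 + 8*W² + 32*W)
(j(2) + N(2)) - 65*20 = ((16 + 8*2² + 32*2) - 8) - 65*20 = ((16 + 8*4 + 64) - 8) - 1300 = ((16 + 32 + 64) - 8) - 1300 = (112 - 8) - 1300 = 104 - 1300 = -1196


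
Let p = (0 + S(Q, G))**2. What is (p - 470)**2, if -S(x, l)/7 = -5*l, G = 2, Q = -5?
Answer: 19624900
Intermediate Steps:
S(x, l) = 35*l (S(x, l) = -(-35)*l = 35*l)
p = 4900 (p = (0 + 35*2)**2 = (0 + 70)**2 = 70**2 = 4900)
(p - 470)**2 = (4900 - 470)**2 = 4430**2 = 19624900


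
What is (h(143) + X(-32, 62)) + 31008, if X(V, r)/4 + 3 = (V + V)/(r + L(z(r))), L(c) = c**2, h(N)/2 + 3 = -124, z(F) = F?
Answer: 60038998/1953 ≈ 30742.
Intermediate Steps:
h(N) = -254 (h(N) = -6 + 2*(-124) = -6 - 248 = -254)
X(V, r) = -12 + 8*V/(r + r**2) (X(V, r) = -12 + 4*((V + V)/(r + r**2)) = -12 + 4*((2*V)/(r + r**2)) = -12 + 4*(2*V/(r + r**2)) = -12 + 8*V/(r + r**2))
(h(143) + X(-32, 62)) + 31008 = (-254 + 4*(-3*62 - 3*62**2 + 2*(-32))/(62*(1 + 62))) + 31008 = (-254 + 4*(1/62)*(-186 - 3*3844 - 64)/63) + 31008 = (-254 + 4*(1/62)*(1/63)*(-186 - 11532 - 64)) + 31008 = (-254 + 4*(1/62)*(1/63)*(-11782)) + 31008 = (-254 - 23564/1953) + 31008 = -519626/1953 + 31008 = 60038998/1953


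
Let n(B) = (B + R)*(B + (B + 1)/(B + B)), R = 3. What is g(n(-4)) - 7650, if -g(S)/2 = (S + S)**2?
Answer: -62041/8 ≈ -7755.1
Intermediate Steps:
n(B) = (3 + B)*(B + (1 + B)/(2*B)) (n(B) = (B + 3)*(B + (B + 1)/(B + B)) = (3 + B)*(B + (1 + B)/((2*B))) = (3 + B)*(B + (1 + B)*(1/(2*B))) = (3 + B)*(B + (1 + B)/(2*B)))
g(S) = -8*S**2 (g(S) = -2*(S + S)**2 = -2*4*S**2 = -8*S**2)
g(n(-4)) - 7650 = -8*(2 + (-4)**2 + (3/2)/(-4) + (7/2)*(-4))**2 - 7650 = -8*(2 + 16 + (3/2)*(-1/4) - 14)**2 - 7650 = -8*(2 + 16 - 3/8 - 14)**2 - 7650 = -8*(29/8)**2 - 7650 = -8*841/64 - 7650 = -841/8 - 7650 = -62041/8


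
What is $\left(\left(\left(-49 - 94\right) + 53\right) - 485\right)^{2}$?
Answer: $330625$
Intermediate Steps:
$\left(\left(\left(-49 - 94\right) + 53\right) - 485\right)^{2} = \left(\left(-143 + 53\right) - 485\right)^{2} = \left(-90 - 485\right)^{2} = \left(-575\right)^{2} = 330625$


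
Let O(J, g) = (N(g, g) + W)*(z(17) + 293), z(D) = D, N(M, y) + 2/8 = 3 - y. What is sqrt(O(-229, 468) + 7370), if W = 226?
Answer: I*sqrt(267190)/2 ≈ 258.45*I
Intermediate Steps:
N(M, y) = 11/4 - y (N(M, y) = -1/4 + (3 - y) = 11/4 - y)
O(J, g) = 141825/2 - 310*g (O(J, g) = ((11/4 - g) + 226)*(17 + 293) = (915/4 - g)*310 = 141825/2 - 310*g)
sqrt(O(-229, 468) + 7370) = sqrt((141825/2 - 310*468) + 7370) = sqrt((141825/2 - 145080) + 7370) = sqrt(-148335/2 + 7370) = sqrt(-133595/2) = I*sqrt(267190)/2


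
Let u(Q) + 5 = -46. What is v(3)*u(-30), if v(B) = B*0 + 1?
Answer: -51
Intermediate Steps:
u(Q) = -51 (u(Q) = -5 - 46 = -51)
v(B) = 1 (v(B) = 0 + 1 = 1)
v(3)*u(-30) = 1*(-51) = -51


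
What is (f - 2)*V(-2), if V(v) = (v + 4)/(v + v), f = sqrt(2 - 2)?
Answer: 1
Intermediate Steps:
f = 0 (f = sqrt(0) = 0)
V(v) = (4 + v)/(2*v) (V(v) = (4 + v)/((2*v)) = (4 + v)*(1/(2*v)) = (4 + v)/(2*v))
(f - 2)*V(-2) = (0 - 2)*((1/2)*(4 - 2)/(-2)) = -(-1)*2/2 = -2*(-1/2) = 1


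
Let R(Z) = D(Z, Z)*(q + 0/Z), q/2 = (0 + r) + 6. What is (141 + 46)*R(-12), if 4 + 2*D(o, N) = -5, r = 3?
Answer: -15147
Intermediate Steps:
D(o, N) = -9/2 (D(o, N) = -2 + (½)*(-5) = -2 - 5/2 = -9/2)
q = 18 (q = 2*((0 + 3) + 6) = 2*(3 + 6) = 2*9 = 18)
R(Z) = -81 (R(Z) = -9*(18 + 0/Z)/2 = -9*(18 + 0)/2 = -9/2*18 = -81)
(141 + 46)*R(-12) = (141 + 46)*(-81) = 187*(-81) = -15147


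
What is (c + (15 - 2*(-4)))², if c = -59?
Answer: 1296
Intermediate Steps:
(c + (15 - 2*(-4)))² = (-59 + (15 - 2*(-4)))² = (-59 + (15 - 1*(-8)))² = (-59 + (15 + 8))² = (-59 + 23)² = (-36)² = 1296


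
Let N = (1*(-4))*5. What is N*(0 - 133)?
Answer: 2660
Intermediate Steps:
N = -20 (N = -4*5 = -20)
N*(0 - 133) = -20*(0 - 133) = -20*(-133) = 2660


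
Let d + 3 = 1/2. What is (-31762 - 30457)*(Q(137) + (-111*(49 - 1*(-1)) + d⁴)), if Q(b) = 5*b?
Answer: 4804240085/16 ≈ 3.0026e+8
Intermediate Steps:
d = -5/2 (d = -3 + 1/2 = -3 + ½ = -5/2 ≈ -2.5000)
(-31762 - 30457)*(Q(137) + (-111*(49 - 1*(-1)) + d⁴)) = (-31762 - 30457)*(5*137 + (-111*(49 - 1*(-1)) + (-5/2)⁴)) = -62219*(685 + (-111*(49 + 1) + 625/16)) = -62219*(685 + (-111*50 + 625/16)) = -62219*(685 + (-5550 + 625/16)) = -62219*(685 - 88175/16) = -62219*(-77215/16) = 4804240085/16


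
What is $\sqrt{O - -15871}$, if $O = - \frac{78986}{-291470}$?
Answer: $\frac{\sqrt{337085008073330}}{145735} \approx 125.98$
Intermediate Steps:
$O = \frac{39493}{145735}$ ($O = \left(-78986\right) \left(- \frac{1}{291470}\right) = \frac{39493}{145735} \approx 0.27099$)
$\sqrt{O - -15871} = \sqrt{\frac{39493}{145735} - -15871} = \sqrt{\frac{39493}{145735} + \left(-86772 + 102643\right)} = \sqrt{\frac{39493}{145735} + 15871} = \sqrt{\frac{2312999678}{145735}} = \frac{\sqrt{337085008073330}}{145735}$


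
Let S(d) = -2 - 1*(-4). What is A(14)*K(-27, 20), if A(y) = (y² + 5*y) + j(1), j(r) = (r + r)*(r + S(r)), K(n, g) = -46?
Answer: -12512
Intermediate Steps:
S(d) = 2 (S(d) = -2 + 4 = 2)
j(r) = 2*r*(2 + r) (j(r) = (r + r)*(r + 2) = (2*r)*(2 + r) = 2*r*(2 + r))
A(y) = 6 + y² + 5*y (A(y) = (y² + 5*y) + 2*1*(2 + 1) = (y² + 5*y) + 2*1*3 = (y² + 5*y) + 6 = 6 + y² + 5*y)
A(14)*K(-27, 20) = (6 + 14² + 5*14)*(-46) = (6 + 196 + 70)*(-46) = 272*(-46) = -12512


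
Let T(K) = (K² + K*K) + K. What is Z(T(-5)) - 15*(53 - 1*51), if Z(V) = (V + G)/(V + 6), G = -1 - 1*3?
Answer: -1489/51 ≈ -29.196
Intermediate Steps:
T(K) = K + 2*K² (T(K) = (K² + K²) + K = 2*K² + K = K + 2*K²)
G = -4 (G = -1 - 3 = -4)
Z(V) = (-4 + V)/(6 + V) (Z(V) = (V - 4)/(V + 6) = (-4 + V)/(6 + V))
Z(T(-5)) - 15*(53 - 1*51) = (-4 - 5*(1 + 2*(-5)))/(6 - 5*(1 + 2*(-5))) - 15*(53 - 1*51) = (-4 - 5*(1 - 10))/(6 - 5*(1 - 10)) - 15*(53 - 51) = (-4 - 5*(-9))/(6 - 5*(-9)) - 15*2 = (-4 + 45)/(6 + 45) - 30 = 41/51 - 30 = -1489/51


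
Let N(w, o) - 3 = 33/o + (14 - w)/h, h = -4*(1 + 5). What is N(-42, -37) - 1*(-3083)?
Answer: 342188/111 ≈ 3082.8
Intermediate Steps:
h = -24 (h = -4*6 = -24)
N(w, o) = 29/12 + 33/o + w/24 (N(w, o) = 3 + (33/o + (14 - w)/(-24)) = 3 + (33/o + (14 - w)*(-1/24)) = 3 + (33/o + (-7/12 + w/24)) = 3 + (-7/12 + 33/o + w/24) = 29/12 + 33/o + w/24)
N(-42, -37) - 1*(-3083) = (1/24)*(792 - 37*(58 - 42))/(-37) - 1*(-3083) = (1/24)*(-1/37)*(792 - 37*16) + 3083 = (1/24)*(-1/37)*(792 - 592) + 3083 = (1/24)*(-1/37)*200 + 3083 = -25/111 + 3083 = 342188/111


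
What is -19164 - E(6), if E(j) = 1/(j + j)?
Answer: -229969/12 ≈ -19164.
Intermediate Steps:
E(j) = 1/(2*j)
-19164 - E(6) = -19164 - 1/(2*6) = -19164 - 1*1/12 = -19164 - 1/12 = -229969/12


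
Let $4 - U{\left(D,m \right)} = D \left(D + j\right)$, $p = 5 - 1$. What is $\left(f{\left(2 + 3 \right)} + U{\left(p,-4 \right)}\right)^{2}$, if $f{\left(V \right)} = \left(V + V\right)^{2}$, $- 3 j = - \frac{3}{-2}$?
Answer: $8100$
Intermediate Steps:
$j = - \frac{1}{2}$ ($j = - \frac{\left(-3\right) \frac{1}{-2}}{3} = - \frac{\left(-3\right) \left(- \frac{1}{2}\right)}{3} = \left(- \frac{1}{3}\right) \frac{3}{2} = - \frac{1}{2} \approx -0.5$)
$p = 4$ ($p = 5 - 1 = 4$)
$U{\left(D,m \right)} = 4 - D \left(- \frac{1}{2} + D\right)$ ($U{\left(D,m \right)} = 4 - D \left(D - \frac{1}{2}\right) = 4 - D \left(- \frac{1}{2} + D\right)$)
$f{\left(V \right)} = 4 V^{2}$ ($f{\left(V \right)} = \left(2 V\right)^{2} = 4 V^{2}$)
$\left(f{\left(2 + 3 \right)} + U{\left(p,-4 \right)}\right)^{2} = \left(4 \left(2 + 3\right)^{2} + \left(4 + \frac{1}{2} \cdot 4 - 4^{2}\right)\right)^{2} = \left(4 \cdot 5^{2} + \left(4 + 2 - 16\right)\right)^{2} = \left(4 \cdot 25 + \left(4 + 2 - 16\right)\right)^{2} = \left(100 - 10\right)^{2} = 90^{2} = 8100$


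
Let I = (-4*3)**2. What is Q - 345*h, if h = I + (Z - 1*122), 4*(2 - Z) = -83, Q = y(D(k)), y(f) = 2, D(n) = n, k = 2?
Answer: -61747/4 ≈ -15437.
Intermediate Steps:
Q = 2
Z = 91/4 (Z = 2 - 1/4*(-83) = 2 + 83/4 = 91/4 ≈ 22.750)
I = 144 (I = (-12)**2 = 144)
h = 179/4 (h = 144 + (91/4 - 1*122) = 144 + (91/4 - 122) = 144 - 397/4 = 179/4 ≈ 44.750)
Q - 345*h = 2 - 345*179/4 = 2 - 61755/4 = -61747/4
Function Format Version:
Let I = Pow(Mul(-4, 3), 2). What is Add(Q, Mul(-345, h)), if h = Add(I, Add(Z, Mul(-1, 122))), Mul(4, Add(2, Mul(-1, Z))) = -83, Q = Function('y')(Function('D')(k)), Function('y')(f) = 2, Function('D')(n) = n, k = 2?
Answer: Rational(-61747, 4) ≈ -15437.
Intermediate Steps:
Q = 2
Z = Rational(91, 4) (Z = Add(2, Mul(Rational(-1, 4), -83)) = Add(2, Rational(83, 4)) = Rational(91, 4) ≈ 22.750)
I = 144 (I = Pow(-12, 2) = 144)
h = Rational(179, 4) (h = Add(144, Add(Rational(91, 4), Mul(-1, 122))) = Add(144, Add(Rational(91, 4), -122)) = Add(144, Rational(-397, 4)) = Rational(179, 4) ≈ 44.750)
Add(Q, Mul(-345, h)) = Add(2, Mul(-345, Rational(179, 4))) = Add(2, Rational(-61755, 4)) = Rational(-61747, 4)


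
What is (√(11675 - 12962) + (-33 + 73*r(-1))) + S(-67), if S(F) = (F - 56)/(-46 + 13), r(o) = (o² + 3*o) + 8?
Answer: 4496/11 + 3*I*√143 ≈ 408.73 + 35.875*I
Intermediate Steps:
r(o) = 8 + o² + 3*o
S(F) = 56/33 - F/33 (S(F) = (-56 + F)/(-33) = (-56 + F)*(-1/33) = 56/33 - F/33)
(√(11675 - 12962) + (-33 + 73*r(-1))) + S(-67) = (√(11675 - 12962) + (-33 + 73*(8 + (-1)² + 3*(-1)))) + (56/33 - 1/33*(-67)) = (√(-1287) + (-33 + 73*(8 + 1 - 3))) + (56/33 + 67/33) = (3*I*√143 + (-33 + 73*6)) + 41/11 = (3*I*√143 + (-33 + 438)) + 41/11 = (3*I*√143 + 405) + 41/11 = (405 + 3*I*√143) + 41/11 = 4496/11 + 3*I*√143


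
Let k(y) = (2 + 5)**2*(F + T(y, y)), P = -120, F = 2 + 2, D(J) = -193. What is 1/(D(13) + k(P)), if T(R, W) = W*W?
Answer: 1/705603 ≈ 1.4172e-6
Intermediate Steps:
F = 4
T(R, W) = W**2
k(y) = 196 + 49*y**2 (k(y) = (2 + 5)**2*(4 + y**2) = 7**2*(4 + y**2) = 49*(4 + y**2) = 196 + 49*y**2)
1/(D(13) + k(P)) = 1/(-193 + (196 + 49*(-120)**2)) = 1/(-193 + (196 + 49*14400)) = 1/(-193 + (196 + 705600)) = 1/(-193 + 705796) = 1/705603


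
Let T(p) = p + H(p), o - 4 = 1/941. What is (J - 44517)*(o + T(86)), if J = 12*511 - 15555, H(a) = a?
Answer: -8933380980/941 ≈ -9.4935e+6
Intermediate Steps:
o = 3765/941 (o = 4 + 1/941 = 3765/941 ≈ 4.0011)
T(p) = 2*p (T(p) = p + p = 2*p)
J = -9423 (J = 6132 - 15555 = -9423)
(J - 44517)*(o + T(86)) = (-9423 - 44517)*(3765/941 + 2*86) = -53940*(3765/941 + 172) = -53940*165617/941 = -8933380980/941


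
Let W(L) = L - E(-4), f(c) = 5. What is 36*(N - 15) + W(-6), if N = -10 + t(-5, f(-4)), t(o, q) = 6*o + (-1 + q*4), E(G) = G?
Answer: -1298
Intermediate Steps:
t(o, q) = -1 + 4*q + 6*o (t(o, q) = 6*o + (-1 + 4*q) = -1 + 4*q + 6*o)
W(L) = 4 + L (W(L) = L - 1*(-4) = L + 4 = 4 + L)
N = -21 (N = -10 + (-1 + 4*5 + 6*(-5)) = -10 + (-1 + 20 - 30) = -10 - 11 = -21)
36*(N - 15) + W(-6) = 36*(-21 - 15) + (4 - 6) = 36*(-36) - 2 = -1296 - 2 = -1298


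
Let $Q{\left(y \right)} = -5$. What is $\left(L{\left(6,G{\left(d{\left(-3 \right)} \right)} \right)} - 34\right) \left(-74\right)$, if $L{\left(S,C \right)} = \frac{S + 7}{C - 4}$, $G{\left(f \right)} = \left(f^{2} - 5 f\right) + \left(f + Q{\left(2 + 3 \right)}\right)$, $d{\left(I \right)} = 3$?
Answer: $\frac{15577}{6} \approx 2596.2$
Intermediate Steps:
$G{\left(f \right)} = -5 + f^{2} - 4 f$ ($G{\left(f \right)} = \left(f^{2} - 5 f\right) + \left(f - 5\right) = \left(f^{2} - 5 f\right) + \left(-5 + f\right) = -5 + f^{2} - 4 f$)
$L{\left(S,C \right)} = \frac{7 + S}{-4 + C}$
$\left(L{\left(6,G{\left(d{\left(-3 \right)} \right)} \right)} - 34\right) \left(-74\right) = \left(\frac{7 + 6}{-4 - \left(17 - 9\right)} - 34\right) \left(-74\right) = \left(\frac{1}{-4 - 8} \cdot 13 - 34\right) \left(-74\right) = \left(\frac{1}{-12} \cdot 13 - 34\right) \left(-74\right) = \left(\left(- \frac{1}{12}\right) 13 - 34\right) \left(-74\right) = \left(- \frac{13}{12} - 34\right) \left(-74\right) = \left(- \frac{421}{12}\right) \left(-74\right) = \frac{15577}{6}$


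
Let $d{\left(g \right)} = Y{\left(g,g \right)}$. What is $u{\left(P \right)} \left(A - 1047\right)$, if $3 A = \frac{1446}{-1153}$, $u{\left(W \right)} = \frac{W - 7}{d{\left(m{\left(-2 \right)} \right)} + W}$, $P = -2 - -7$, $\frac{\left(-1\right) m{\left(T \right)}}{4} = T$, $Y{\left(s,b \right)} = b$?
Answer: $\frac{2415346}{14989} \approx 161.14$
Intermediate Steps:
$m{\left(T \right)} = - 4 T$
$d{\left(g \right)} = g$
$P = 5$ ($P = -2 + 7 = 5$)
$u{\left(W \right)} = \frac{-7 + W}{8 + W}$ ($u{\left(W \right)} = \frac{W - 7}{\left(-4\right) \left(-2\right) + W} = \frac{-7 + W}{8 + W}$)
$A = - \frac{482}{1153}$ ($A = \frac{1446 \frac{1}{-1153}}{3} = \frac{1446 \left(- \frac{1}{1153}\right)}{3} = \frac{1}{3} \left(- \frac{1446}{1153}\right) = - \frac{482}{1153} \approx -0.41804$)
$u{\left(P \right)} \left(A - 1047\right) = \frac{-7 + 5}{8 + 5} \left(- \frac{482}{1153} - 1047\right) = \frac{1}{13} \left(-2\right) \left(- \frac{1207673}{1153}\right) = \left(- \frac{2}{13}\right) \left(- \frac{1207673}{1153}\right) = \frac{2415346}{14989}$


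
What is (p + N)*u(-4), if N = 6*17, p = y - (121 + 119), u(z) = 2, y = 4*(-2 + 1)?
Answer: -284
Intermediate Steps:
y = -4 (y = 4*(-1) = -4)
p = -244 (p = -4 - (121 + 119) = -4 - 1*240 = -4 - 240 = -244)
N = 102
(p + N)*u(-4) = (-244 + 102)*2 = -142*2 = -284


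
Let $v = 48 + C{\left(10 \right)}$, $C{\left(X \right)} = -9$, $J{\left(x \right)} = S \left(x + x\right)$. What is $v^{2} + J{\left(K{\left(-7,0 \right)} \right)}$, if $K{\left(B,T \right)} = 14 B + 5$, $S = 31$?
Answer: $-4245$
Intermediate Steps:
$K{\left(B,T \right)} = 5 + 14 B$
$J{\left(x \right)} = 62 x$ ($J{\left(x \right)} = 31 \left(x + x\right) = 31 \cdot 2 x = 62 x$)
$v = 39$ ($v = 48 - 9 = 39$)
$v^{2} + J{\left(K{\left(-7,0 \right)} \right)} = 39^{2} + 62 \left(5 + 14 \left(-7\right)\right) = 1521 + 62 \left(5 - 98\right) = 1521 + 62 \left(-93\right) = 1521 - 5766 = -4245$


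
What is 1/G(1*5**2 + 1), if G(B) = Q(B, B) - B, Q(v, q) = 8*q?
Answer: 1/182 ≈ 0.0054945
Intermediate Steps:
G(B) = 7*B (G(B) = 8*B - B = 7*B)
1/G(1*5**2 + 1) = 1/(7*(1*5**2 + 1)) = 1/(7*(1*25 + 1)) = 1/(7*(25 + 1)) = 1/(7*26) = 1/182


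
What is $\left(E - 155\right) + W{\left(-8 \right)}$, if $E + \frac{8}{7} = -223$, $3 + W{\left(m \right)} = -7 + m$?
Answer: $- \frac{2780}{7} \approx -397.14$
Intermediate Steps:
$W{\left(m \right)} = -10 + m$ ($W{\left(m \right)} = -3 + \left(-7 + m\right) = -10 + m$)
$E = - \frac{1569}{7}$ ($E = - \frac{8}{7} - 223 = - \frac{1569}{7} \approx -224.14$)
$\left(E - 155\right) + W{\left(-8 \right)} = \left(- \frac{1569}{7} - 155\right) - 18 = - \frac{2654}{7} - 18 = - \frac{2780}{7}$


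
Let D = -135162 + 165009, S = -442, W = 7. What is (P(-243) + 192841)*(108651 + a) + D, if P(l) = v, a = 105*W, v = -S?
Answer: 21142484085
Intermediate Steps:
v = 442 (v = -1*(-442) = 442)
a = 735 (a = 105*7 = 735)
P(l) = 442
D = 29847
(P(-243) + 192841)*(108651 + a) + D = (442 + 192841)*(108651 + 735) + 29847 = 193283*109386 + 29847 = 21142454238 + 29847 = 21142484085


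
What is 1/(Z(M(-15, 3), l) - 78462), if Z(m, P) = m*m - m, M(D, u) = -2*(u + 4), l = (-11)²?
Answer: -1/78252 ≈ -1.2779e-5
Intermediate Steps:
l = 121
M(D, u) = -8 - 2*u (M(D, u) = -2*(4 + u) = -8 - 2*u)
Z(m, P) = m² - m
1/(Z(M(-15, 3), l) - 78462) = 1/((-8 - 2*3)*(-1 + (-8 - 2*3)) - 78462) = 1/((-8 - 6)*(-1 + (-8 - 6)) - 78462) = 1/(-14*(-1 - 14) - 78462) = 1/(-14*(-15) - 78462) = 1/(210 - 78462) = 1/(-78252) = -1/78252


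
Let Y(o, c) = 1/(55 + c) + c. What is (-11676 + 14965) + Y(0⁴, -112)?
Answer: 181088/57 ≈ 3177.0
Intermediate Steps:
Y(o, c) = c + 1/(55 + c)
(-11676 + 14965) + Y(0⁴, -112) = (-11676 + 14965) + (1 + (-112)² + 55*(-112))/(55 - 112) = 3289 + (1 + 12544 - 6160)/(-57) = 3289 - 1/57*6385 = 3289 - 6385/57 = 181088/57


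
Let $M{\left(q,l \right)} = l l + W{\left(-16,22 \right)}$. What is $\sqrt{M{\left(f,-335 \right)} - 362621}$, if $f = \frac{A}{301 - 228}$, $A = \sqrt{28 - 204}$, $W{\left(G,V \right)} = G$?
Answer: $2 i \sqrt{62603} \approx 500.41 i$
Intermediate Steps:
$A = 4 i \sqrt{11}$ ($A = \sqrt{-176} = 4 i \sqrt{11} \approx 13.266 i$)
$f = \frac{4 i \sqrt{11}}{73}$ ($f = \frac{4 i \sqrt{11}}{301 - 228} = \frac{4 i \sqrt{11}}{73} \approx 0.18173 i$)
$M{\left(q,l \right)} = -16 + l^{2}$ ($M{\left(q,l \right)} = l l - 16 = l^{2} - 16 = -16 + l^{2}$)
$\sqrt{M{\left(f,-335 \right)} - 362621} = \sqrt{\left(-16 + \left(-335\right)^{2}\right) - 362621} = \sqrt{\left(-16 + 112225\right) - 362621} = \sqrt{112209 - 362621} = \sqrt{-250412} = 2 i \sqrt{62603}$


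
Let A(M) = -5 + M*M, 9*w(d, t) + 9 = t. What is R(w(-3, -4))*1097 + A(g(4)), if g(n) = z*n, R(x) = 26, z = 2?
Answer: 28581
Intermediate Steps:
w(d, t) = -1 + t/9
g(n) = 2*n
A(M) = -5 + M²
R(w(-3, -4))*1097 + A(g(4)) = 26*1097 + (-5 + (2*4)²) = 28522 + (-5 + 8²) = 28522 + (-5 + 64) = 28522 + 59 = 28581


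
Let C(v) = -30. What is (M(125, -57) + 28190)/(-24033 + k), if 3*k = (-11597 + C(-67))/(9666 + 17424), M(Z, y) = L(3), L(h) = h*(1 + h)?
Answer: -327425220/279024791 ≈ -1.1735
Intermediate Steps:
M(Z, y) = 12 (M(Z, y) = 3*(1 + 3) = 3*4 = 12)
k = -1661/11610 (k = ((-11597 - 30)/(9666 + 17424))/3 = (-11627/27090)/3 = (-11627*1/27090)/3 = (1/3)*(-1661/3870) = -1661/11610 ≈ -0.14307)
(M(125, -57) + 28190)/(-24033 + k) = (12 + 28190)/(-24033 - 1661/11610) = 28202/(-279024791/11610) = 28202*(-11610/279024791) = -327425220/279024791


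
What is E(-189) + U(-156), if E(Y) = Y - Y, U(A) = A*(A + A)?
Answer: 48672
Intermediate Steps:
U(A) = 2*A² (U(A) = A*(2*A) = 2*A²)
E(Y) = 0
E(-189) + U(-156) = 0 + 2*(-156)² = 0 + 2*24336 = 0 + 48672 = 48672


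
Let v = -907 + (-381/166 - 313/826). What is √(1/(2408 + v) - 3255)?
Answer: 14*I*√43809034831537758/51361113 ≈ 57.053*I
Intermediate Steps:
v = -31182719/34279 (v = -907 + (-381*1/166 - 313*1/826) = -907 + (-381/166 - 313/826) = -907 - 91666/34279 = -31182719/34279 ≈ -909.67)
√(1/(2408 + v) - 3255) = √(1/(2408 - 31182719/34279) - 3255) = √(1/(51361113/34279) - 3255) = √(34279/51361113 - 3255) = √(-167180388536/51361113) = 14*I*√43809034831537758/51361113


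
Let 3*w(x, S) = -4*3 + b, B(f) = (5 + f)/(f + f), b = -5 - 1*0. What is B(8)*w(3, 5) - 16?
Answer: -989/48 ≈ -20.604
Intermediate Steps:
b = -5 (b = -5 + 0 = -5)
B(f) = (5 + f)/(2*f) (B(f) = (5 + f)/((2*f)) = (5 + f)*(1/(2*f)) = (5 + f)/(2*f))
w(x, S) = -17/3 (w(x, S) = (-4*3 - 5)/3 = (-12 - 5)/3 = (1/3)*(-17) = -17/3)
B(8)*w(3, 5) - 16 = ((1/2)*(5 + 8)/8)*(-17/3) - 16 = ((1/2)*(1/8)*13)*(-17/3) - 16 = (13/16)*(-17/3) - 16 = -221/48 - 16 = -989/48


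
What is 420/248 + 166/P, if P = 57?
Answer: 16277/3534 ≈ 4.6058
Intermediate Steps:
420/248 + 166/P = 420/248 + 166/57 = 420*(1/248) + 166*(1/57) = 105/62 + 166/57 = 16277/3534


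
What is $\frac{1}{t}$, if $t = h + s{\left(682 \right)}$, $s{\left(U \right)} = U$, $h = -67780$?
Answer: $- \frac{1}{67098} \approx -1.4904 \cdot 10^{-5}$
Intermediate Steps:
$t = -67098$ ($t = -67780 + 682 = -67098$)
$\frac{1}{t} = \frac{1}{-67098} = - \frac{1}{67098}$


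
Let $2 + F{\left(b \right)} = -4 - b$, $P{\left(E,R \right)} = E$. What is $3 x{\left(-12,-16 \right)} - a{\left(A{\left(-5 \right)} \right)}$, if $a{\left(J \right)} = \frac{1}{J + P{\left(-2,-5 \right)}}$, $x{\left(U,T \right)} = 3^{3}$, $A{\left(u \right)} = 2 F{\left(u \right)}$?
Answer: $\frac{325}{4} \approx 81.25$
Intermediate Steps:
$F{\left(b \right)} = -6 - b$ ($F{\left(b \right)} = -2 - \left(4 + b\right) = -6 - b$)
$A{\left(u \right)} = -12 - 2 u$ ($A{\left(u \right)} = 2 \left(-6 - u\right) = -12 - 2 u$)
$x{\left(U,T \right)} = 27$
$a{\left(J \right)} = \frac{1}{-2 + J}$ ($a{\left(J \right)} = \frac{1}{J - 2} = \frac{1}{-2 + J}$)
$3 x{\left(-12,-16 \right)} - a{\left(A{\left(-5 \right)} \right)} = 3 \cdot 27 - \frac{1}{-2 - 2} = 81 - \frac{1}{-2 + \left(-12 + 10\right)} = 81 - \frac{1}{-2 - 2} = 81 - \frac{1}{-4} = 81 - - \frac{1}{4} = 81 + \frac{1}{4} = \frac{325}{4}$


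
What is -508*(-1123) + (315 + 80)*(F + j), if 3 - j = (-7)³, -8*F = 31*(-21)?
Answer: 5914377/8 ≈ 7.3930e+5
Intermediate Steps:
F = 651/8 (F = -31*(-21)/8 = -⅛*(-651) = 651/8 ≈ 81.375)
j = 346 (j = 3 - 1*(-7)³ = 3 - 1*(-343) = 3 + 343 = 346)
-508*(-1123) + (315 + 80)*(F + j) = -508*(-1123) + (315 + 80)*(651/8 + 346) = 570484 + 395*(3419/8) = 570484 + 1350505/8 = 5914377/8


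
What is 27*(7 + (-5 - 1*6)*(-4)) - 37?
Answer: 1340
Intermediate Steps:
27*(7 + (-5 - 1*6)*(-4)) - 37 = 27*(7 + (-5 - 6)*(-4)) - 37 = 27*(7 - 11*(-4)) - 37 = 27*(7 + 44) - 37 = 27*51 - 37 = 1377 - 37 = 1340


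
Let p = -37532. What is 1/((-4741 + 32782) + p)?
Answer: -1/9491 ≈ -0.00010536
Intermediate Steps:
1/((-4741 + 32782) + p) = 1/((-4741 + 32782) - 37532) = 1/(28041 - 37532) = 1/(-9491) = -1/9491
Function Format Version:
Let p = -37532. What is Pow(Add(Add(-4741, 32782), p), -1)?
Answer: Rational(-1, 9491) ≈ -0.00010536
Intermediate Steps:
Pow(Add(Add(-4741, 32782), p), -1) = Pow(Add(Add(-4741, 32782), -37532), -1) = Pow(Add(28041, -37532), -1) = Pow(-9491, -1) = Rational(-1, 9491)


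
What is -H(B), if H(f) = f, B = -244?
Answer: 244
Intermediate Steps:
-H(B) = -1*(-244) = 244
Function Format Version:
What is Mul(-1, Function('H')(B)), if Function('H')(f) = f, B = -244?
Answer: 244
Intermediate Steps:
Mul(-1, Function('H')(B)) = Mul(-1, -244) = 244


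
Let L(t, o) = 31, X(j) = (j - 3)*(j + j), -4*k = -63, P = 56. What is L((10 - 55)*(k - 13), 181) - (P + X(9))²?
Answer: -26865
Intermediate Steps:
k = 63/4 (k = -¼*(-63) = 63/4 ≈ 15.750)
X(j) = 2*j*(-3 + j) (X(j) = (-3 + j)*(2*j) = 2*j*(-3 + j))
L((10 - 55)*(k - 13), 181) - (P + X(9))² = 31 - (56 + 2*9*(-3 + 9))² = 31 - (56 + 2*9*6)² = 31 - (56 + 108)² = 31 - 1*164² = 31 - 1*26896 = 31 - 26896 = -26865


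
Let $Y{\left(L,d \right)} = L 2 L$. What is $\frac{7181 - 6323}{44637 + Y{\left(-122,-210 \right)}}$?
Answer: $\frac{858}{74405} \approx 0.011531$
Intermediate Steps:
$Y{\left(L,d \right)} = 2 L^{2}$ ($Y{\left(L,d \right)} = 2 L L = 2 L^{2}$)
$\frac{7181 - 6323}{44637 + Y{\left(-122,-210 \right)}} = \frac{7181 - 6323}{44637 + 2 \left(-122\right)^{2}} = \frac{858}{44637 + 2 \cdot 14884} = \frac{858}{44637 + 29768} = \frac{858}{74405}$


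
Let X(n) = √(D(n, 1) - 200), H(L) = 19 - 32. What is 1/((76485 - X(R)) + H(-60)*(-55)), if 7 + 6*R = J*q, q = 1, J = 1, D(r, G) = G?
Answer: 77200/5959840199 + I*√199/5959840199 ≈ 1.2953e-5 + 2.367e-9*I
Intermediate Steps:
H(L) = -13
R = -1 (R = -7/6 + (1*1)/6 = -7/6 + (⅙)*1 = -7/6 + ⅙ = -1)
X(n) = I*√199 (X(n) = √(1 - 200) = √(-199) = I*√199)
1/((76485 - X(R)) + H(-60)*(-55)) = 1/((76485 - I*√199) - 13*(-55)) = 1/((76485 - I*√199) + 715) = 1/(77200 - I*√199)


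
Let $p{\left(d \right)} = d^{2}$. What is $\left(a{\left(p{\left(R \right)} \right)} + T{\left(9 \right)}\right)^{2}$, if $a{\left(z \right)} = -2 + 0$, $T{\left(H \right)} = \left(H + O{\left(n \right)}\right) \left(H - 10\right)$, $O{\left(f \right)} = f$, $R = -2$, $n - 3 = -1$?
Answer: $169$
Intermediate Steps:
$n = 2$ ($n = 3 - 1 = 2$)
$T{\left(H \right)} = \left(-10 + H\right) \left(2 + H\right)$ ($T{\left(H \right)} = \left(H + 2\right) \left(H - 10\right) = \left(2 + H\right) \left(-10 + H\right) = \left(-10 + H\right) \left(2 + H\right)$)
$a{\left(z \right)} = -2$
$\left(a{\left(p{\left(R \right)} \right)} + T{\left(9 \right)}\right)^{2} = \left(-2 - \left(92 - 81\right)\right)^{2} = \left(-2 - 11\right)^{2} = \left(-13\right)^{2} = 169$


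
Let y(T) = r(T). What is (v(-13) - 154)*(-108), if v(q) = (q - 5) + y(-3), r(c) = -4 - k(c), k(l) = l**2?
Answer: 19980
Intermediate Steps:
r(c) = -4 - c**2
y(T) = -4 - T**2
v(q) = -18 + q (v(q) = (q - 5) + (-4 - 1*(-3)**2) = (-5 + q) + (-4 - 1*9) = (-5 + q) + (-4 - 9) = (-5 + q) - 13 = -18 + q)
(v(-13) - 154)*(-108) = ((-18 - 13) - 154)*(-108) = (-31 - 154)*(-108) = -185*(-108) = 19980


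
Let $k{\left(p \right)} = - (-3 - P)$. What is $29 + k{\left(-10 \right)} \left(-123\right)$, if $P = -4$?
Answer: $152$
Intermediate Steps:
$k{\left(p \right)} = -1$ ($k{\left(p \right)} = - (-3 - -4) = - (-3 + 4) = \left(-1\right) 1 = -1$)
$29 + k{\left(-10 \right)} \left(-123\right) = 29 - -123 = 29 + 123 = 152$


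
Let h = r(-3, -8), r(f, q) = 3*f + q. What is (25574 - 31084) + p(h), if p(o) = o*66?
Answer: -6632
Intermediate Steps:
r(f, q) = q + 3*f
h = -17 (h = -8 + 3*(-3) = -8 - 9 = -17)
p(o) = 66*o
(25574 - 31084) + p(h) = (25574 - 31084) + 66*(-17) = -5510 - 1122 = -6632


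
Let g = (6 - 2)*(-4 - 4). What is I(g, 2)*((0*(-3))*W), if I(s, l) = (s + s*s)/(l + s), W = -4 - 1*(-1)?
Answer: 0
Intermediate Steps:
g = -32 (g = 4*(-8) = -32)
W = -3 (W = -4 + 1 = -3)
I(s, l) = (s + s**2)/(l + s)
I(g, 2)*((0*(-3))*W) = (-32*(1 - 32)/(2 - 32))*((0*(-3))*(-3)) = (-32*(-31)/(-30))*(0*(-3)) = -32*(-1/30)*(-31)*0 = -496/15*0 = 0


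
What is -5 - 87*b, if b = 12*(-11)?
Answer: 11479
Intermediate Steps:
b = -132
-5 - 87*b = -5 - 87*(-132) = -5 + 11484 = 11479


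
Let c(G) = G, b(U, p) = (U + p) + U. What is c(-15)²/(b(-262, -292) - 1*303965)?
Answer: -225/304781 ≈ -0.00073824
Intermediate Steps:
b(U, p) = p + 2*U
c(-15)²/(b(-262, -292) - 1*303965) = (-15)²/((-292 + 2*(-262)) - 1*303965) = 225/((-292 - 524) - 303965) = 225/(-816 - 303965) = 225/(-304781) = 225*(-1/304781) = -225/304781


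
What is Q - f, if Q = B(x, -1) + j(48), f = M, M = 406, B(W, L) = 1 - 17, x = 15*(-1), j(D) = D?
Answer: -374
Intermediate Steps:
x = -15
B(W, L) = -16
f = 406
Q = 32 (Q = -16 + 48 = 32)
Q - f = 32 - 1*406 = 32 - 406 = -374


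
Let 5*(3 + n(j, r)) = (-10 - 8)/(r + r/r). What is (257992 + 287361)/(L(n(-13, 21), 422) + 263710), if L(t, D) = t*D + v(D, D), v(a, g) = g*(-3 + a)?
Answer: 1304105/1050244 ≈ 1.2417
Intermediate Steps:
n(j, r) = -3 - 18/(5*(1 + r)) (n(j, r) = -3 + ((-10 - 8)/(r + r/r))/5 = -3 + (-18/(r + 1))/5 = -3 + (-18/(1 + r))/5 = -3 - 18/(5*(1 + r)))
L(t, D) = D*t + D*(-3 + D) (L(t, D) = t*D + D*(-3 + D) = D*t + D*(-3 + D))
(257992 + 287361)/(L(n(-13, 21), 422) + 263710) = (257992 + 287361)/(422*(-3 + 422 + 3*(-11 - 5*21)/(5*(1 + 21))) + 263710) = 545353/(422*(-3 + 422 + (⅗)*(-11 - 105)/22) + 263710) = 545353/(422*(-3 + 422 + (⅗)*(1/22)*(-116)) + 263710) = 545353/(422*(-3 + 422 - 174/55) + 263710) = 545353/(422*(22871/55) + 263710) = 545353/(9651562/55 + 263710) = 545353/(24155612/55) = 545353*(55/24155612) = 1304105/1050244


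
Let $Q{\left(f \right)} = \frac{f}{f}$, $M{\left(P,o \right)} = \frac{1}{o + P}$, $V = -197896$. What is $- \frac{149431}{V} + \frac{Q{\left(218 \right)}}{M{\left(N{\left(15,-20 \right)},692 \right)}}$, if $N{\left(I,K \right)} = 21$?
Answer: $\frac{141249279}{197896} \approx 713.75$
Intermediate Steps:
$M{\left(P,o \right)} = \frac{1}{P + o}$
$Q{\left(f \right)} = 1$
$- \frac{149431}{V} + \frac{Q{\left(218 \right)}}{M{\left(N{\left(15,-20 \right)},692 \right)}} = - \frac{149431}{-197896} + 1 \frac{1}{\frac{1}{21 + 692}} = \left(-149431\right) \left(- \frac{1}{197896}\right) + 1 \frac{1}{\frac{1}{713}} = \frac{149431}{197896} + 1 \frac{1}{\frac{1}{713}} = \frac{149431}{197896} + 1 \cdot 713 = \frac{149431}{197896} + 713 = \frac{141249279}{197896}$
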